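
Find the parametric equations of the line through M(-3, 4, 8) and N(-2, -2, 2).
Direction vector d = N - M = (1, -6, -6)
x = -3 + t, y = 4 - 6t, z = 8 - 6t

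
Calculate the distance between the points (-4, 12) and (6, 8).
Using the distance formula: d = sqrt((x₂-x₁)² + (y₂-y₁)²)
dx = 6 - (-4) = 10
dy = 8 - 12 = -4
d = sqrt(10² + (-4)²) = sqrt(100 + 16) = sqrt(116) = 10.77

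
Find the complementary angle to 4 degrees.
Complementary angles sum to 90 degrees.
Other angle = 90 - 4
Other angle = 86 degrees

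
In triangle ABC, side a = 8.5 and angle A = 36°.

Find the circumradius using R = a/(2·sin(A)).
R = a/(2·sin(A)) = 8.5/(2·sin(36°))
R = 8.5/(2·0.587785) = 8.5/1.175571 = 7.231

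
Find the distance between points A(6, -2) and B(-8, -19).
Using the distance formula: d = sqrt((x₂-x₁)² + (y₂-y₁)²)
dx = (-8) - 6 = -14
dy = (-19) - (-2) = -17
d = sqrt((-14)² + (-17)²) = sqrt(196 + 289) = sqrt(485) = 22.02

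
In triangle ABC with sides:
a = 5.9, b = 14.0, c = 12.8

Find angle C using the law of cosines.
cos(C) = (a² + b² - c²)/(2ab)
cos(C) = (5.9² + 14.0² - 12.8²)/(2·5.9·14.0) = 66.97/165.2 = 0.405387
C = arccos(0.405387) = 66.08°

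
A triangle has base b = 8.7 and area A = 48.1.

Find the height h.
A = ½bh  →  h = 2A/b
h = 2·48.1/8.7 = 11.06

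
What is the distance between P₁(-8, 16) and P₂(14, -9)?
Using the distance formula: d = sqrt((x₂-x₁)² + (y₂-y₁)²)
dx = 14 - (-8) = 22
dy = (-9) - 16 = -25
d = sqrt(22² + (-25)²) = sqrt(484 + 625) = sqrt(1109) = 33.30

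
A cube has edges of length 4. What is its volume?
Volume = s³
Volume = 4³
Volume = 64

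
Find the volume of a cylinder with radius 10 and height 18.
Volume = pi * r² * h
Volume = pi * 10² * 18
Volume = pi * 100 * 18
Volume = pi * 1800
Volume = 5654.87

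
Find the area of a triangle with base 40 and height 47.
Area = (1/2) * base * height
Area = (1/2) * 40 * 47
Area = 940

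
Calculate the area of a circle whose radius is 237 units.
Area = pi * r²
Area = pi * 237²
Area = pi * 56169
Area = 176460.12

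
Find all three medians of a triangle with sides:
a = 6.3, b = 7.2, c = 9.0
Using m_x = ½√(2y² + 2z² - x²):
m_a = ½√(2·7.2² + 2·9.0² - 6.3²) = ½√225.99 = 7.516
m_b = ½√(2·6.3² + 2·9.0² - 7.2²) = ½√189.54 = 6.884
m_c = ½√(2·6.3² + 2·7.2² - 9.0²) = ½√102.06 = 5.051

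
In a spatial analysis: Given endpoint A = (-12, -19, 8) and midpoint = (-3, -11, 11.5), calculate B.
B = (2×(-3) - (-12), 2×(-11) - (-19), 2×11.5 - 8) = (6, -3, 15)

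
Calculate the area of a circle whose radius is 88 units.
Area = pi * r²
Area = pi * 88²
Area = pi * 7744
Area = 24328.49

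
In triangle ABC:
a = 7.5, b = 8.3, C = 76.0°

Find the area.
Using A = ½ab·sin(C):
A = ½·7.5·8.3·sin(76.0°) = ½·62.25·0.970296 = 30.2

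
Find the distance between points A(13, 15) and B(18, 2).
Using the distance formula: d = sqrt((x₂-x₁)² + (y₂-y₁)²)
dx = 18 - 13 = 5
dy = 2 - 15 = -13
d = sqrt(5² + (-13)²) = sqrt(25 + 169) = sqrt(194) = 13.93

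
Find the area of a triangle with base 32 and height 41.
Area = (1/2) * base * height
Area = (1/2) * 32 * 41
Area = 656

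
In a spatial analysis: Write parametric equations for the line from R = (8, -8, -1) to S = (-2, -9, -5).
Direction vector d = S - R = (-10, -1, -4)
x = 8 - 10t, y = -8 - t, z = -1 - 4t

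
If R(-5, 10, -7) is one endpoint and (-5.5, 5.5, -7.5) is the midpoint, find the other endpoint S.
S = (2×(-5.5) - (-5), 2×5.5 - 10, 2×(-7.5) - (-7)) = (-6, 1, -8)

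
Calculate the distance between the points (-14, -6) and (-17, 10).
Using the distance formula: d = sqrt((x₂-x₁)² + (y₂-y₁)²)
dx = (-17) - (-14) = -3
dy = 10 - (-6) = 16
d = sqrt((-3)² + 16²) = sqrt(9 + 256) = sqrt(265) = 16.28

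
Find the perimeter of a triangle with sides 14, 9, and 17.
Perimeter = sum of all sides
Perimeter = 14 + 9 + 17
Perimeter = 40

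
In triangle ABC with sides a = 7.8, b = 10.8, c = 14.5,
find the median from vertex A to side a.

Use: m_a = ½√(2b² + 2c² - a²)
m_a = ½√(2·10.8² + 2·14.5² - 7.8²)
m_a = ½√(233.28 + 420.5 - 60.84) = ½√592.94 = 12.18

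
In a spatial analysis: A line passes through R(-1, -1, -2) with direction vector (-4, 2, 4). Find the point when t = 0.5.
P(0.5) = (-1 + (-4)(0.5), -1 + 2(0.5), -2 + 4(0.5)) = (-3, 0, 0)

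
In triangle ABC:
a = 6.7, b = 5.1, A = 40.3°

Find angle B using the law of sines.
sin(B)/b = sin(A)/a
sin(B) = b·sin(A)/a = 5.1·sin(40.3°)/6.7 = 0.492333
B = arcsin(0.492333) = 29.49°  (b ≤ a, so B ≤ A and the acute solution is unique)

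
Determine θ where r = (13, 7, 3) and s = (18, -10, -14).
r·s = 122, |r|² = 227, |s|² = 620
cos θ = 122/√140740 ≈ 0.3252
θ ≈ 71.02°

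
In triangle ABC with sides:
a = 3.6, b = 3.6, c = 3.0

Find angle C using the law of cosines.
cos(C) = (a² + b² - c²)/(2ab)
cos(C) = (3.6² + 3.6² - 3.0²)/(2·3.6·3.6) = 16.92/25.92 = 0.652778
C = arccos(0.652778) = 49.25°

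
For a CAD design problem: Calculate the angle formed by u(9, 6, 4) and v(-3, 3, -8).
u·v = -41, |u|² = 133, |v|² = 82
cos θ = -41/√10906 ≈ -0.3926
θ ≈ 113.1°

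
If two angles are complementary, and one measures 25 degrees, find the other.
Complementary angles sum to 90 degrees.
Other angle = 90 - 25
Other angle = 65 degrees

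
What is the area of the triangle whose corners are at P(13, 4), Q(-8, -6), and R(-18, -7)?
Using the coordinate formula: Area = (1/2)|x₁(y₂-y₃) + x₂(y₃-y₁) + x₃(y₁-y₂)|
Area = (1/2)|13((-6)-(-7)) + (-8)((-7)-4) + (-18)(4-(-6))|
Area = (1/2)|13*1 + (-8)*(-11) + (-18)*10|
Area = (1/2)|13 + 88 + (-180)|
Area = (1/2)*79 = 39.50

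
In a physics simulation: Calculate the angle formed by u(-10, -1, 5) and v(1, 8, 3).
u·v = -3, |u|² = 126, |v|² = 74
cos θ = -3/√9324 ≈ -0.03107
θ ≈ 91.78°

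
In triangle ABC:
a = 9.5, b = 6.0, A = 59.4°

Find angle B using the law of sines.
sin(B)/b = sin(A)/a
sin(B) = b·sin(A)/a = 6.0·sin(59.4°)/9.5 = 0.543627
B = arcsin(0.543627) = 32.93°  (b ≤ a, so B ≤ A and the acute solution is unique)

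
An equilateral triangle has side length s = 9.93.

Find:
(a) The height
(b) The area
(a) Height h = s·√3/2 = 9.93·√3/2 = 8.6
(b) Area = (√3/4)·s² = (√3/4)·9.93² = (√3/4)·98.6049 = 42.7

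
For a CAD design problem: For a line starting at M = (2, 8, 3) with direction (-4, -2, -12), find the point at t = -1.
P(-1) = (2 + (-4)(-1), 8 + (-2)(-1), 3 + (-12)(-1)) = (6, 10, 15)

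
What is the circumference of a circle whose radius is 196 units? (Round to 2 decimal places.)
Circumference = 2 * pi * r
Circumference = 2 * pi * 196
Circumference = 1231.50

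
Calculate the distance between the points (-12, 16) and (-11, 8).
Using the distance formula: d = sqrt((x₂-x₁)² + (y₂-y₁)²)
dx = (-11) - (-12) = 1
dy = 8 - 16 = -8
d = sqrt(1² + (-8)²) = sqrt(1 + 64) = sqrt(65) = 8.06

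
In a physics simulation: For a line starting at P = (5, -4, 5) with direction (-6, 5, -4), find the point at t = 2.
P(2) = (5 + (-6)(2), -4 + 5(2), 5 + (-4)(2)) = (-7, 6, -3)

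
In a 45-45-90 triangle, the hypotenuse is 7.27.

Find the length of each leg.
In a 45-45-90 triangle, hypotenuse = leg·√2  →  leg = hypotenuse/√2
leg = 7.27/√2 = 5.141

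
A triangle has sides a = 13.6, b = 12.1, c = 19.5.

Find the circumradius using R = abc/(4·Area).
s = (a+b+c)/2 = 22.6
Area = √(s(s-a)(s-b)(s-c)) = √(22.6·9·10.5·3.1) = 81.3675
R = abc/(4·Area) = (13.6·12.1·19.5)/(4·81.3675) = 3208.92/325.47 = 9.859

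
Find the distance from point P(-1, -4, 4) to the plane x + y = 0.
d = |1(-1) + 1(-4) + 0(4) - (0)| / √(1² + 1² + 0²) = 5/√2 = 3.536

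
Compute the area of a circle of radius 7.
Area = pi * r²
Area = pi * 7²
Area = pi * 49
Area = 153.94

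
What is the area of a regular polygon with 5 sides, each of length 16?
For a regular 5-gon with side length s = 16:
Apothem a = s / (2*tan(pi/5)) = 16 / (2*tan(pi/5)) ≈ 11.0111
Perimeter P = 5 * 16 = 80
Area = (1/2) * P * a = (1/2) * 80 * 11.0111 = 440.44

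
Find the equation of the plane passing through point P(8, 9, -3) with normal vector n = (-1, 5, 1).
d = n·P = (-1)(8) + (5)(9) + (1)(-3) = 34
Plane: -x + 5y + z = 34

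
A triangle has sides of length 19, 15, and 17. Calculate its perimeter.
Perimeter = sum of all sides
Perimeter = 19 + 15 + 17
Perimeter = 51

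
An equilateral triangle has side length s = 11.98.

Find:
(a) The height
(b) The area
(a) Height h = s·√3/2 = 11.98·√3/2 = 10.37
(b) Area = (√3/4)·s² = (√3/4)·11.98² = (√3/4)·143.52 = 62.15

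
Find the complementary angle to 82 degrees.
Complementary angles sum to 90 degrees.
Other angle = 90 - 82
Other angle = 8 degrees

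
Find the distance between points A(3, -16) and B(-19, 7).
Using the distance formula: d = sqrt((x₂-x₁)² + (y₂-y₁)²)
dx = (-19) - 3 = -22
dy = 7 - (-16) = 23
d = sqrt((-22)² + 23²) = sqrt(484 + 529) = sqrt(1013) = 31.83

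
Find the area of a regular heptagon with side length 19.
For a regular 7-gon with side length s = 19:
Apothem a = s / (2*tan(pi/7)) = 19 / (2*tan(pi/7)) ≈ 19.72695
Perimeter P = 7 * 19 = 133
Area = (1/2) * P * a = (1/2) * 133 * 19.72695 = 1311.84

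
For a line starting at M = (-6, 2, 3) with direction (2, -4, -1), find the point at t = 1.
P(1) = (-6 + 2(1), 2 + (-4)(1), 3 + (-1)(1)) = (-4, -2, 2)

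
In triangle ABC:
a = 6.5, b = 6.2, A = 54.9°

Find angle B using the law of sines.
sin(B)/b = sin(A)/a
sin(B) = b·sin(A)/a = 6.2·sin(54.9°)/6.5 = 0.780389
B = arcsin(0.780389) = 51.3°  (b ≤ a, so B ≤ A and the acute solution is unique)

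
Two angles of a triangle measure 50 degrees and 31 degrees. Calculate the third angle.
Sum of angles in a triangle = 180 degrees
Third angle = 180 - 50 - 31
Third angle = 99 degrees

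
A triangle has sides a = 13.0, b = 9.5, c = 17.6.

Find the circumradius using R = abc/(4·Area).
s = (a+b+c)/2 = 20.05
Area = √(s(s-a)(s-b)(s-c)) = √(20.05·7.05·10.55·2.45) = 60.4451
R = abc/(4·Area) = (13.0·9.5·17.6)/(4·60.4451) = 2173.6/241.7804 = 8.99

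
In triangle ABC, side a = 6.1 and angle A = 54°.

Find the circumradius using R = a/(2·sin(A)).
R = a/(2·sin(A)) = 6.1/(2·sin(54°))
R = 6.1/(2·0.809017) = 6.1/1.618034 = 3.77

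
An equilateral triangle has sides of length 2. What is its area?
Area = (sqrt(3)/4) * s²
Area = (sqrt(3)/4) * 2²
Area = (sqrt(3)/4) * 4
Area = 1.73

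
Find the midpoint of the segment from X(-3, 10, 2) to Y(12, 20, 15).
Midpoint = ((-3+12)/2, (10+20)/2, (2+15)/2) = (4.5, 15, 8.5)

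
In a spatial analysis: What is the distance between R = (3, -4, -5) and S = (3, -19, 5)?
d = √[(0)² + (-15)² + (10)²] = √325 = 18.03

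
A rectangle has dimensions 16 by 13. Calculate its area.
Area = length * width
Area = 16 * 13
Area = 208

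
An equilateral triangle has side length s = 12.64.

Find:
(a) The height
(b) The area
(a) Height h = s·√3/2 = 12.64·√3/2 = 10.95
(b) Area = (√3/4)·s² = (√3/4)·12.64² = (√3/4)·159.77 = 69.18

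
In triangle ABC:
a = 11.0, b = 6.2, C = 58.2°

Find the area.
Using A = ½ab·sin(C):
A = ½·11.0·6.2·sin(58.2°) = ½·68.2·0.849893 = 28.98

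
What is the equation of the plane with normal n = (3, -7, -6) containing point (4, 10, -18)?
d = n·P = (3)(4) + (-7)(10) + (-6)(-18) = 50
Plane: 3x - 7y - 6z = 50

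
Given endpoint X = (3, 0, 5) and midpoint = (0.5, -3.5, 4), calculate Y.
Y = (2×0.5 - 3, 2×(-3.5) - 0, 2×4 - 5) = (-2, -7, 3)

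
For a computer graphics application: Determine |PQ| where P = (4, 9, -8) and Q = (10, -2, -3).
d = √[(6)² + (-11)² + (5)²] = √182 = 13.49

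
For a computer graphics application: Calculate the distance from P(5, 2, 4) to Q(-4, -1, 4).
d = √[(-9)² + (-3)² + (0)²] = √90 = 9.487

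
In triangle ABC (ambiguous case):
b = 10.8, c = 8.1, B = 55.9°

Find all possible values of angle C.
sin(C)/c = sin(B)/b  →  sin(C) = c·sin(B)/b = 8.1·sin(55.9°)/10.8 = 0.621045
C₁ = arcsin(0.621045) = 38.39°,  C₂ = 180° - C₁ = 141.61°
Check C₂: A = 180° - 55.9° - 141.61° = -17.51° ≤ 0, rejected
C = 38.39° (one solution)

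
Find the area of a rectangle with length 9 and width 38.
Area = length * width
Area = 9 * 38
Area = 342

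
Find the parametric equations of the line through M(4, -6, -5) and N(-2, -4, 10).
Direction vector d = N - M = (-6, 2, 15)
x = 4 - 6t, y = -6 + 2t, z = -5 + 15t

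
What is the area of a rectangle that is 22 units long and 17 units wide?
Area = length * width
Area = 22 * 17
Area = 374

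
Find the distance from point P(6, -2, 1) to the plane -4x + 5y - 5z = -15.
d = |(-4)(6) + 5(-2) + (-5)(1) - (-15)| / √((-4)² + 5² + (-5)²) = 24/√66 = 2.954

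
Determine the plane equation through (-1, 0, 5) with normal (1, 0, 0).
d = n·P = (1)(-1) + (0)(0) + (0)(5) = -1
Plane: x = -1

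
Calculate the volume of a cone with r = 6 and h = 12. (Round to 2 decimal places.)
Volume = (1/3) * pi * r² * h
Volume = (1/3) * pi * 6² * 12
Volume = (1/3) * pi * 36 * 12
Volume = (1/3) * pi * 432
Volume = 452.39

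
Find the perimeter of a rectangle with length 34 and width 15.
Perimeter = 2 * (length + width)
Perimeter = 2 * (34 + 15)
Perimeter = 2 * 49
Perimeter = 98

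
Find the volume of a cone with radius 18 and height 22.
Volume = (1/3) * pi * r² * h
Volume = (1/3) * pi * 18² * 22
Volume = (1/3) * pi * 324 * 22
Volume = (1/3) * pi * 7128
Volume = 7464.42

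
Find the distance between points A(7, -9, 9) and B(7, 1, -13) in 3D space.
d = √[(0)² + (10)² + (-22)²] = √584 = 24.17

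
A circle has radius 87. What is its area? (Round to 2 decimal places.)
Area = pi * r²
Area = pi * 87²
Area = pi * 7569
Area = 23778.71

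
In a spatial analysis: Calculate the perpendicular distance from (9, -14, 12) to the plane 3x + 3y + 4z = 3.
d = |3(9) + 3(-14) + 4(12) - (3)| / √(3² + 3² + 4²) = 30/√34 = 5.145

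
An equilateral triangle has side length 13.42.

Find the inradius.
For an equilateral triangle, r = s/(2√3) where s is the side.
r = 13.42/(2√3) = 13.42/3.464102 = 3.874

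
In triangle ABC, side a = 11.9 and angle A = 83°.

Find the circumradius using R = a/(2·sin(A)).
R = a/(2·sin(A)) = 11.9/(2·sin(83°))
R = 11.9/(2·0.992546) = 11.9/1.985092 = 5.995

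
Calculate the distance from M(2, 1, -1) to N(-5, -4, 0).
d = √[(-7)² + (-5)² + (1)²] = √75 = 8.66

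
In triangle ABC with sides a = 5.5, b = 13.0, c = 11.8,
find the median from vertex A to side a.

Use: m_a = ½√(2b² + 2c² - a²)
m_a = ½√(2·13.0² + 2·11.8² - 5.5²)
m_a = ½√(338 + 278.48 - 30.25) = ½√586.23 = 12.11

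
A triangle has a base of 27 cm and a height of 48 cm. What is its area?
Area = (1/2) * base * height
Area = (1/2) * 27 * 48
Area = 648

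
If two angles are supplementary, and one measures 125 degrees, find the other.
Supplementary angles sum to 180 degrees.
Other angle = 180 - 125
Other angle = 55 degrees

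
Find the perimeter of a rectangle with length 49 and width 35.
Perimeter = 2 * (length + width)
Perimeter = 2 * (49 + 35)
Perimeter = 2 * 84
Perimeter = 168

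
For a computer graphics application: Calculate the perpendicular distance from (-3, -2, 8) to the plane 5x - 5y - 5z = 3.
d = |5(-3) + (-5)(-2) + (-5)(8) - (3)| / √(5² + (-5)² + (-5)²) = 48/√75 = 5.543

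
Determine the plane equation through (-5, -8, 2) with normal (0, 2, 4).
d = n·P = (0)(-5) + (2)(-8) + (4)(2) = -8
Plane: 2y + 4z = -8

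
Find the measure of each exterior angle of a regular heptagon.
Exterior angle of a regular n-gon = 360/n
Exterior angle = 360/7
Exterior angle = 51.43 degrees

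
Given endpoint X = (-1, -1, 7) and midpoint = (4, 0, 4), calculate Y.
Y = (2×4 - (-1), 2×0 - (-1), 2×4 - 7) = (9, 1, 1)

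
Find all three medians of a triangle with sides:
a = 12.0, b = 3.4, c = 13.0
Using m_x = ½√(2y² + 2z² - x²):
m_a = ½√(2·3.4² + 2·13.0² - 12.0²) = ½√217.12 = 7.367
m_b = ½√(2·12.0² + 2·13.0² - 3.4²) = ½√614.44 = 12.39
m_c = ½√(2·12.0² + 2·3.4² - 13.0²) = ½√142.12 = 5.961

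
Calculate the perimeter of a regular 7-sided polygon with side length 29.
Perimeter = number of sides * side length
Perimeter = 7 * 29
Perimeter = 203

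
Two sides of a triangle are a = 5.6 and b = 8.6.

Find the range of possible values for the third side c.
By the triangle inequality: |a - b| < c < a + b
|5.6 - 8.6| < c < 5.6 + 8.6
3 < c < 14.2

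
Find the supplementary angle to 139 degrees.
Supplementary angles sum to 180 degrees.
Other angle = 180 - 139
Other angle = 41 degrees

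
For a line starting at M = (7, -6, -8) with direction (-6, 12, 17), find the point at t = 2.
P(2) = (7 + (-6)(2), -6 + 12(2), -8 + 17(2)) = (-5, 18, 26)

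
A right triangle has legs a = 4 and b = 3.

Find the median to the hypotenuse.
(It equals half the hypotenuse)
Hypotenuse c = √(4² + 3²) = √25 = 5
Median to hypotenuse = c/2 = 2.5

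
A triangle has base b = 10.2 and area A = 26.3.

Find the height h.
A = ½bh  →  h = 2A/b
h = 2·26.3/10.2 = 5.157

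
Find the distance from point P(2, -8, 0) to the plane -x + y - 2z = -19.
d = |(-1)(2) + 1(-8) + (-2)(0) - (-19)| / √((-1)² + 1² + (-2)²) = 9/√6 = 3.674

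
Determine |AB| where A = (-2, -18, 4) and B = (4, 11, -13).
d = √[(6)² + (29)² + (-17)²] = √1166 = 34.15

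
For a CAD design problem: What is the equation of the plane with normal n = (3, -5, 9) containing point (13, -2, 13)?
d = n·P = (3)(13) + (-5)(-2) + (9)(13) = 166
Plane: 3x - 5y + 9z = 166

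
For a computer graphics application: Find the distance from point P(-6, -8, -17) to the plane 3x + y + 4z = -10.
d = |3(-6) + 1(-8) + 4(-17) - (-10)| / √(3² + 1² + 4²) = 84/√26 = 16.47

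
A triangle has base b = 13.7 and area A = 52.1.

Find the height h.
A = ½bh  →  h = 2A/b
h = 2·52.1/13.7 = 7.606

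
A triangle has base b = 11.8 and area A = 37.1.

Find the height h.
A = ½bh  →  h = 2A/b
h = 2·37.1/11.8 = 6.288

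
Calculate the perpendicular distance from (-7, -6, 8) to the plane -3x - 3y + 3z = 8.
d = |(-3)(-7) + (-3)(-6) + 3(8) - (8)| / √((-3)² + (-3)² + 3²) = 55/√27 = 10.58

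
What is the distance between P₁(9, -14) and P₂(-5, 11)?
Using the distance formula: d = sqrt((x₂-x₁)² + (y₂-y₁)²)
dx = (-5) - 9 = -14
dy = 11 - (-14) = 25
d = sqrt((-14)² + 25²) = sqrt(196 + 625) = sqrt(821) = 28.65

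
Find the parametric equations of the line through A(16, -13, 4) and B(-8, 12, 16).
Direction vector d = B - A = (-24, 25, 12)
x = 16 - 24t, y = -13 + 25t, z = 4 + 12t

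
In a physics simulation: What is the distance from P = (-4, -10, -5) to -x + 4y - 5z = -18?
d = |(-1)(-4) + 4(-10) + (-5)(-5) - (-18)| / √((-1)² + 4² + (-5)²) = 7/√42 = 1.08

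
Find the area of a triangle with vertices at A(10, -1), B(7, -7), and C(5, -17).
Using the coordinate formula: Area = (1/2)|x₁(y₂-y₃) + x₂(y₃-y₁) + x₃(y₁-y₂)|
Area = (1/2)|10((-7)-(-17)) + 7((-17)-(-1)) + 5((-1)-(-7))|
Area = (1/2)|10*10 + 7*(-16) + 5*6|
Area = (1/2)|100 + (-112) + 30|
Area = (1/2)*18 = 9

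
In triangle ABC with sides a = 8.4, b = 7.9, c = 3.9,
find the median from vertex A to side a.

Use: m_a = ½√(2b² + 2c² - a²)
m_a = ½√(2·7.9² + 2·3.9² - 8.4²)
m_a = ½√(124.82 + 30.42 - 70.56) = ½√84.68 = 4.601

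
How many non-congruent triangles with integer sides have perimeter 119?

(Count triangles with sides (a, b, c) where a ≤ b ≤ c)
With a ≤ b ≤ c and a + b + c = 119, the triangle inequality a + b > c gives c < 119/2, so c ≤ 59.
Iterate a from 1 to ⌊p/3⌋ = 39; for each a, b ranges from a to ⌊(p−a)/2⌋ with c = p − a − b, keeping only c ≥ b.
Triples: (1, 59, 59), (2, 58, 59), (3, 57, 59), …
Count = 310 triangles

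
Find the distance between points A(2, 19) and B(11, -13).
Using the distance formula: d = sqrt((x₂-x₁)² + (y₂-y₁)²)
dx = 11 - 2 = 9
dy = (-13) - 19 = -32
d = sqrt(9² + (-32)²) = sqrt(81 + 1024) = sqrt(1105) = 33.24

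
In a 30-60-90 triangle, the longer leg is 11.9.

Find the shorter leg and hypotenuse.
In a 30-60-90 triangle, sides are in ratio 1 : √3 : 2.
Long leg = short leg·√3  →  short leg = 11.9/√3 = 6.87
Hypotenuse = 2·(short leg) = 2·11.9/√3 = 13.74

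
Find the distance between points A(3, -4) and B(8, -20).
Using the distance formula: d = sqrt((x₂-x₁)² + (y₂-y₁)²)
dx = 8 - 3 = 5
dy = (-20) - (-4) = -16
d = sqrt(5² + (-16)²) = sqrt(25 + 256) = sqrt(281) = 16.76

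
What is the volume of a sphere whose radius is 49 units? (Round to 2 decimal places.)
Volume = (4/3) * pi * r³
Volume = (4/3) * pi * 49³
Volume = (4/3) * pi * 117649
Volume = 492806.98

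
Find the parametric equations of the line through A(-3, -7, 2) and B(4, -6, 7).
Direction vector d = B - A = (7, 1, 5)
x = -3 + 7t, y = -7 + t, z = 2 + 5t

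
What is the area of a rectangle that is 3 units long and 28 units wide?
Area = length * width
Area = 3 * 28
Area = 84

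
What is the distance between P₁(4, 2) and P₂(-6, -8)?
Using the distance formula: d = sqrt((x₂-x₁)² + (y₂-y₁)²)
dx = (-6) - 4 = -10
dy = (-8) - 2 = -10
d = sqrt((-10)² + (-10)²) = sqrt(100 + 100) = sqrt(200) = 14.14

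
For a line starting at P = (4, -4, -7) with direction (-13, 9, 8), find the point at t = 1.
P(1) = (4 + (-13)(1), -4 + 9(1), -7 + 8(1)) = (-9, 5, 1)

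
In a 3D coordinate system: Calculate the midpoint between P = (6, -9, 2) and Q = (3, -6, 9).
Midpoint = ((6+3)/2, (-9-6)/2, (2+9)/2) = (4.5, -7.5, 5.5)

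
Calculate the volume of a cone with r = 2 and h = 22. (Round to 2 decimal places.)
Volume = (1/3) * pi * r² * h
Volume = (1/3) * pi * 2² * 22
Volume = (1/3) * pi * 4 * 22
Volume = (1/3) * pi * 88
Volume = 92.15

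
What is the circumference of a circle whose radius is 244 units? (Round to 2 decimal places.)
Circumference = 2 * pi * r
Circumference = 2 * pi * 244
Circumference = 1533.10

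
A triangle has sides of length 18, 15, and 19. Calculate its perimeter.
Perimeter = sum of all sides
Perimeter = 18 + 15 + 19
Perimeter = 52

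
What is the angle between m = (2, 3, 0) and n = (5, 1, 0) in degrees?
m·n = 13, |m|² = 13, |n|² = 26
cos θ = 13/√338 ≈ 0.7071
θ ≈ 45.0°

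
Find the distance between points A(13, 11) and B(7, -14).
Using the distance formula: d = sqrt((x₂-x₁)² + (y₂-y₁)²)
dx = 7 - 13 = -6
dy = (-14) - 11 = -25
d = sqrt((-6)² + (-25)²) = sqrt(36 + 625) = sqrt(661) = 25.71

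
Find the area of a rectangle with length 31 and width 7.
Area = length * width
Area = 31 * 7
Area = 217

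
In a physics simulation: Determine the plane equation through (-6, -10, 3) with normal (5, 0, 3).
d = n·P = (5)(-6) + (0)(-10) + (3)(3) = -21
Plane: 5x + 3z = -21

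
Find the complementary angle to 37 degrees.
Complementary angles sum to 90 degrees.
Other angle = 90 - 37
Other angle = 53 degrees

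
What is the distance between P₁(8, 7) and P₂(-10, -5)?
Using the distance formula: d = sqrt((x₂-x₁)² + (y₂-y₁)²)
dx = (-10) - 8 = -18
dy = (-5) - 7 = -12
d = sqrt((-18)² + (-12)²) = sqrt(324 + 144) = sqrt(468) = 21.63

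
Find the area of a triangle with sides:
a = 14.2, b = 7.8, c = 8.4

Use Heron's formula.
s = (a+b+c)/2 = (14.2+7.8+8.4)/2 = 15.2
A = √(s(s-a)(s-b)(s-c)) = √(15.2·1·7.4·6.8)
A = √764.864 = 27.66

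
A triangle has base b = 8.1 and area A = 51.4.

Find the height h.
A = ½bh  →  h = 2A/b
h = 2·51.4/8.1 = 12.69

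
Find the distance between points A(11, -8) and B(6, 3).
Using the distance formula: d = sqrt((x₂-x₁)² + (y₂-y₁)²)
dx = 6 - 11 = -5
dy = 3 - (-8) = 11
d = sqrt((-5)² + 11²) = sqrt(25 + 121) = sqrt(146) = 12.08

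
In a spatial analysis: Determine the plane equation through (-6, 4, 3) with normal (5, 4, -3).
d = n·P = (5)(-6) + (4)(4) + (-3)(3) = -23
Plane: 5x + 4y - 3z = -23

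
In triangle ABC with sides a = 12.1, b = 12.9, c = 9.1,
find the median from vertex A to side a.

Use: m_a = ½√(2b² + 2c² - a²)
m_a = ½√(2·12.9² + 2·9.1² - 12.1²)
m_a = ½√(332.82 + 165.62 - 146.41) = ½√352.03 = 9.381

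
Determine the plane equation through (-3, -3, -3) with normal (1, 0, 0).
d = n·P = (1)(-3) + (0)(-3) + (0)(-3) = -3
Plane: x = -3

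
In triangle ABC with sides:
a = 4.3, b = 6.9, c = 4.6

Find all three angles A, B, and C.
By the law of cosines:
cos(A) = (b² + c² - a²)/(2bc) = 0.792060  →  A = 37.62°
cos(B) = (a² + c² - b²)/(2ac) = -0.201213  →  B = 101.6°
cos(C) = (a² + b² - c²)/(2ab) = 0.757331  →  C = 40.77°
Check: A + B + C = 180.0° ✓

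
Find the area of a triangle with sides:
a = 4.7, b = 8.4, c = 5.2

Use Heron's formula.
s = (a+b+c)/2 = (4.7+8.4+5.2)/2 = 9.15
A = √(s(s-a)(s-b)(s-c)) = √(9.15·4.45·0.75·3.95)
A = √120.626 = 10.98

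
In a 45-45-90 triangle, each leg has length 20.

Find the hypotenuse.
Hypotenuse = 20√2 = 28.28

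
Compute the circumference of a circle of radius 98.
Circumference = 2 * pi * r
Circumference = 2 * pi * 98
Circumference = 615.75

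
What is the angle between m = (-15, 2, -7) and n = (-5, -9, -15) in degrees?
m·n = 162, |m|² = 278, |n|² = 331
cos θ = 162/√92018 ≈ 0.534
θ ≈ 57.72°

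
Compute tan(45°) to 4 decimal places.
tan(45 degrees) = 1
Decimal approximation: 1.0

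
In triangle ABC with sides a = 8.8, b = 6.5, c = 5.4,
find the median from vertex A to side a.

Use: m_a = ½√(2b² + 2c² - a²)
m_a = ½√(2·6.5² + 2·5.4² - 8.8²)
m_a = ½√(84.5 + 58.32 - 77.44) = ½√65.38 = 4.043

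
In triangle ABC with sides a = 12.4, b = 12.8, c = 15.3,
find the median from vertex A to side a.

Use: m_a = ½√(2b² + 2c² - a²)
m_a = ½√(2·12.8² + 2·15.3² - 12.4²)
m_a = ½√(327.68 + 468.18 - 153.76) = ½√642.1 = 12.67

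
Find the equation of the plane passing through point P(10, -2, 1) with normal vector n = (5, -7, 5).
d = n·P = (5)(10) + (-7)(-2) + (5)(1) = 69
Plane: 5x - 7y + 5z = 69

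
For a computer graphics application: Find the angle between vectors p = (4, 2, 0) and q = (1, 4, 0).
p·q = 12, |p|² = 20, |q|² = 17
cos θ = 12/√340 ≈ 0.6508
θ ≈ 49.4°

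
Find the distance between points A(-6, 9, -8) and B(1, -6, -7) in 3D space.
d = √[(7)² + (-15)² + (1)²] = √275 = 16.58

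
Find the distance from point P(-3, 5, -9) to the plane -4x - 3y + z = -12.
d = |(-4)(-3) + (-3)(5) + 1(-9) - (-12)| / √((-4)² + (-3)² + 1²) = 0/√26 = 0.0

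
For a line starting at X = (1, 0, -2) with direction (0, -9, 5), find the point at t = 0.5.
P(0.5) = (1 + 0(0.5), 0 + (-9)(0.5), -2 + 5(0.5)) = (1, -4.5, 0.5)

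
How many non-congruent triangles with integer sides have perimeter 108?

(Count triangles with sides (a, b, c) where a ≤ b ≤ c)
With a ≤ b ≤ c and a + b + c = 108, the triangle inequality a + b > c gives c < 108/2, so c ≤ 53.
Iterate a from 1 to ⌊p/3⌋ = 36; for each a, b ranges from a to ⌊(p−a)/2⌋ with c = p − a − b, keeping only c ≥ b.
Triples: (2, 53, 53), (3, 52, 53), (4, 51, 53), …
Count = 243 triangles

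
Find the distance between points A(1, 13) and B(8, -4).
Using the distance formula: d = sqrt((x₂-x₁)² + (y₂-y₁)²)
dx = 8 - 1 = 7
dy = (-4) - 13 = -17
d = sqrt(7² + (-17)²) = sqrt(49 + 289) = sqrt(338) = 18.38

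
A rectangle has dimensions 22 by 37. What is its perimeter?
Perimeter = 2 * (length + width)
Perimeter = 2 * (22 + 37)
Perimeter = 2 * 59
Perimeter = 118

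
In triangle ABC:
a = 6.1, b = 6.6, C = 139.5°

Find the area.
Using A = ½ab·sin(C):
A = ½·6.1·6.6·sin(139.5°) = ½·40.26·0.649448 = 13.07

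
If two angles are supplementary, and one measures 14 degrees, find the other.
Supplementary angles sum to 180 degrees.
Other angle = 180 - 14
Other angle = 166 degrees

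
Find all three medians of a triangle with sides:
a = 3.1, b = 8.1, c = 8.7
Using m_x = ½√(2y² + 2z² - x²):
m_a = ½√(2·8.1² + 2·8.7² - 3.1²) = ½√272.99 = 8.261
m_b = ½√(2·3.1² + 2·8.7² - 8.1²) = ½√104.99 = 5.123
m_c = ½√(2·3.1² + 2·8.1² - 8.7²) = ½√74.75 = 4.323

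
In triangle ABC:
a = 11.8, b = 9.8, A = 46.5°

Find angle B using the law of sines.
sin(B)/b = sin(A)/a
sin(B) = b·sin(A)/a = 9.8·sin(46.5°)/11.8 = 0.602430
B = arcsin(0.602430) = 37.04°  (b ≤ a, so B ≤ A and the acute solution is unique)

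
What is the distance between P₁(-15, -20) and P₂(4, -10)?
Using the distance formula: d = sqrt((x₂-x₁)² + (y₂-y₁)²)
dx = 4 - (-15) = 19
dy = (-10) - (-20) = 10
d = sqrt(19² + 10²) = sqrt(361 + 100) = sqrt(461) = 21.47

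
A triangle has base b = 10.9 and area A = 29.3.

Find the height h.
A = ½bh  →  h = 2A/b
h = 2·29.3/10.9 = 5.376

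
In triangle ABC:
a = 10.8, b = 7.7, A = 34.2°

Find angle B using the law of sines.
sin(B)/b = sin(A)/a
sin(B) = b·sin(A)/a = 7.7·sin(34.2°)/10.8 = 0.400745
B = arcsin(0.400745) = 23.62°  (b ≤ a, so B ≤ A and the acute solution is unique)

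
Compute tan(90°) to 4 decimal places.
tan(90 degrees) = undefined
Decimal approximation: undefined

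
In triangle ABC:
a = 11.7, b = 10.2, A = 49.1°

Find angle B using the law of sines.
sin(B)/b = sin(A)/a
sin(B) = b·sin(A)/a = 10.2·sin(49.1°)/11.7 = 0.658949
B = arcsin(0.658949) = 41.22°  (b ≤ a, so B ≤ A and the acute solution is unique)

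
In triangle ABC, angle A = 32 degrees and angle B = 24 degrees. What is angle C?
Sum of angles in a triangle = 180 degrees
Third angle = 180 - 32 - 24
Third angle = 124 degrees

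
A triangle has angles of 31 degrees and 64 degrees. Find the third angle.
Sum of angles in a triangle = 180 degrees
Third angle = 180 - 31 - 64
Third angle = 85 degrees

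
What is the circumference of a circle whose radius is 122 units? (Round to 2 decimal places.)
Circumference = 2 * pi * r
Circumference = 2 * pi * 122
Circumference = 766.55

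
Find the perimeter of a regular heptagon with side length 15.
Perimeter = number of sides * side length
Perimeter = 7 * 15
Perimeter = 105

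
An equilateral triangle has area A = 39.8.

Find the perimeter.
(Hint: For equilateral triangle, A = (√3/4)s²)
A = (√3/4)s²  →  s² = 4A/√3 = 4·39.8/√3 = 91.9142
s = 9.58719
Perimeter = 3s = 28.76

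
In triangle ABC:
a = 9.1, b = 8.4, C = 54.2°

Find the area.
Using A = ½ab·sin(C):
A = ½·9.1·8.4·sin(54.2°) = ½·76.44·0.811064 = 31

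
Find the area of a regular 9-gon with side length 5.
For a regular 9-gon with side length s = 5:
Apothem a = s / (2*tan(pi/9)) = 5 / (2*tan(pi/9)) ≈ 6.8687
Perimeter P = 9 * 5 = 45
Area = (1/2) * P * a = (1/2) * 45 * 6.8687 = 154.55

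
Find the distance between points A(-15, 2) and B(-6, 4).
Using the distance formula: d = sqrt((x₂-x₁)² + (y₂-y₁)²)
dx = (-6) - (-15) = 9
dy = 4 - 2 = 2
d = sqrt(9² + 2²) = sqrt(81 + 4) = sqrt(85) = 9.22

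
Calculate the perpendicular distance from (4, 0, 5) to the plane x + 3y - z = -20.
d = |1(4) + 3(0) + (-1)(5) - (-20)| / √(1² + 3² + (-1)²) = 19/√11 = 5.729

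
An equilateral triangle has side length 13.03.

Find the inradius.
For an equilateral triangle, r = s/(2√3) where s is the side.
r = 13.03/(2√3) = 13.03/3.464102 = 3.761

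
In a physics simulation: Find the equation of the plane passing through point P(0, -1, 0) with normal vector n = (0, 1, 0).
d = n·P = (0)(0) + (1)(-1) + (0)(0) = -1
Plane: y = -1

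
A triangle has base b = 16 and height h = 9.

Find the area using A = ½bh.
A = ½·16·9 = 72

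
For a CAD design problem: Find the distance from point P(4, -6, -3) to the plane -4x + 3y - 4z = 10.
d = |(-4)(4) + 3(-6) + (-4)(-3) - (10)| / √((-4)² + 3² + (-4)²) = 32/√41 = 4.998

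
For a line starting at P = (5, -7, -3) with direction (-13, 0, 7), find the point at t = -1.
P(-1) = (5 + (-13)(-1), -7 + 0(-1), -3 + 7(-1)) = (18, -7, -10)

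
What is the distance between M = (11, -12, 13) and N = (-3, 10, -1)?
d = √[(-14)² + (22)² + (-14)²] = √876 = 29.6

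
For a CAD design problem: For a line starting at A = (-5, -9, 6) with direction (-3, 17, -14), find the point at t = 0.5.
P(0.5) = (-5 + (-3)(0.5), -9 + 17(0.5), 6 + (-14)(0.5)) = (-6.5, -0.5, -1)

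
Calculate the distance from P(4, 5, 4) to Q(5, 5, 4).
d = √[(1)² + (0)² + (0)²] = √1 = 1.0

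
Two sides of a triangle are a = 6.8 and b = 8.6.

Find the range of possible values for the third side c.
By the triangle inequality: |a - b| < c < a + b
|6.8 - 8.6| < c < 6.8 + 8.6
1.8 < c < 15.4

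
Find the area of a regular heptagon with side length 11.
For a regular 7-gon with side length s = 11:
Apothem a = s / (2*tan(pi/7)) = 11 / (2*tan(pi/7)) ≈ 11.4209
Perimeter P = 7 * 11 = 77
Area = (1/2) * P * a = (1/2) * 77 * 11.4209 = 439.70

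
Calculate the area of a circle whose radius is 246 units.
Area = pi * r²
Area = pi * 246²
Area = pi * 60516
Area = 190116.62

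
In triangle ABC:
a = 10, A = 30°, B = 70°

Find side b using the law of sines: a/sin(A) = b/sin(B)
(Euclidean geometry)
b = a·sin(B)/sin(A) = 10·sin(70°)/sin(30°)
b = 10·0.939693/0.500000 = 18.79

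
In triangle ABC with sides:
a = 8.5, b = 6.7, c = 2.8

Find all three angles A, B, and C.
By the law of cosines:
cos(A) = (b² + c² - a²)/(2bc) = -0.520256  →  A = 121.3°
cos(B) = (a² + c² - b²)/(2ac) = 0.739496  →  B = 42.31°
cos(C) = (a² + b² - c²)/(2ab) = 0.959614  →  C = 16.34°
Check: A + B + C = 180.0° ✓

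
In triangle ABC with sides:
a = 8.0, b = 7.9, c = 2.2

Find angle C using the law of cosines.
cos(C) = (a² + b² - c²)/(2ab)
cos(C) = (8.0² + 7.9² - 2.2²)/(2·8.0·7.9) = 121.57/126.4 = 0.961788
C = arccos(0.961788) = 15.89°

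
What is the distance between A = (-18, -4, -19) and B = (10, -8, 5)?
d = √[(28)² + (-4)² + (24)²] = √1376 = 37.09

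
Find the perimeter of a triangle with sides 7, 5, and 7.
Perimeter = sum of all sides
Perimeter = 7 + 5 + 7
Perimeter = 19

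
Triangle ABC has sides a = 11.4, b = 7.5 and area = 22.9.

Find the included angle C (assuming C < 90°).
Area = ½ab·sin(C)  →  sin(C) = 2·Area/(ab)
sin(C) = 2·22.9/(11.4·7.5) = 0.535673
C = arcsin(0.535673) = 32.39°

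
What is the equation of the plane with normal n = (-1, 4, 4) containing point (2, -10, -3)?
d = n·P = (-1)(2) + (4)(-10) + (4)(-3) = -54
Plane: -x + 4y + 4z = -54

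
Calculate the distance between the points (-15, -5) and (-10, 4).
Using the distance formula: d = sqrt((x₂-x₁)² + (y₂-y₁)²)
dx = (-10) - (-15) = 5
dy = 4 - (-5) = 9
d = sqrt(5² + 9²) = sqrt(25 + 81) = sqrt(106) = 10.30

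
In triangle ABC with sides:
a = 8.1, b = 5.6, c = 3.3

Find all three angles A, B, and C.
By the law of cosines:
cos(A) = (b² + c² - a²)/(2bc) = -0.632035  →  A = 129.2°
cos(B) = (a² + c² - b²)/(2ac) = 0.844370  →  B = 32.4°
cos(C) = (a² + b² - c²)/(2ab) = 0.948854  →  C = 18.4°
Check: A + B + C = 180.0° ✓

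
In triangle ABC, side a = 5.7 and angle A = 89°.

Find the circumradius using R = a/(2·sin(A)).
R = a/(2·sin(A)) = 5.7/(2·sin(89°))
R = 5.7/(2·0.999848) = 5.7/1.999695 = 2.85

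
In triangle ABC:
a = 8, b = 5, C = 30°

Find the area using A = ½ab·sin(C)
A = ½·8·5·sin(30°) = ½·40·0.500000 = 10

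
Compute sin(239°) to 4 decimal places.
sin(239 degrees) = -0.8572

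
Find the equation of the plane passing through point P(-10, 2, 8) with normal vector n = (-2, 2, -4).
d = n·P = (-2)(-10) + (2)(2) + (-4)(8) = -8
Plane: -2x + 2y - 4z = -8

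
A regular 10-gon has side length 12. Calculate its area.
For a regular 10-gon with side length s = 12:
Apothem a = s / (2*tan(pi/10)) = 12 / (2*tan(pi/10)) ≈ 18.4661
Perimeter P = 10 * 12 = 120
Area = (1/2) * P * a = (1/2) * 120 * 18.4661 = 1107.97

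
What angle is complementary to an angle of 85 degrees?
Complementary angles sum to 90 degrees.
Other angle = 90 - 85
Other angle = 5 degrees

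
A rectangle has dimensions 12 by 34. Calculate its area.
Area = length * width
Area = 12 * 34
Area = 408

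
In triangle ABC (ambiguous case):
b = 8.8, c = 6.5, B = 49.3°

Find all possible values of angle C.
sin(C)/c = sin(B)/b  →  sin(C) = c·sin(B)/b = 6.5·sin(49.3°)/8.8 = 0.559986
C₁ = arcsin(0.559986) = 34.05°,  C₂ = 180° - C₁ = 145.95°
Check C₂: A = 180° - 49.3° - 145.95° = -15.25° ≤ 0, rejected
C = 34.05° (one solution)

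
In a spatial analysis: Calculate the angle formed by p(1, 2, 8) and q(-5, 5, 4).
p·q = 37, |p|² = 69, |q|² = 66
cos θ = 37/√4554 ≈ 0.5483
θ ≈ 56.75°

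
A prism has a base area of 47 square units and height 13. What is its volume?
Volume = base area * height
Volume = 47 * 13
Volume = 611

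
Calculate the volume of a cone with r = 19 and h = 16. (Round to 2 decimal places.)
Volume = (1/3) * pi * r² * h
Volume = (1/3) * pi * 19² * 16
Volume = (1/3) * pi * 361 * 16
Volume = (1/3) * pi * 5776
Volume = 6048.61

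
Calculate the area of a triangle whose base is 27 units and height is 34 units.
Area = (1/2) * base * height
Area = (1/2) * 27 * 34
Area = 459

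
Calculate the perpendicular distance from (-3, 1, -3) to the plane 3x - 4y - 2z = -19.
d = |3(-3) + (-4)(1) + (-2)(-3) - (-19)| / √(3² + (-4)² + (-2)²) = 12/√29 = 2.228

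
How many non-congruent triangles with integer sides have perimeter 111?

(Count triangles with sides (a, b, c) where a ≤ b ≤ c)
With a ≤ b ≤ c and a + b + c = 111, the triangle inequality a + b > c gives c < 111/2, so c ≤ 55.
Iterate a from 1 to ⌊p/3⌋ = 37; for each a, b ranges from a to ⌊(p−a)/2⌋ with c = p − a − b, keeping only c ≥ b.
Triples: (1, 55, 55), (2, 54, 55), (3, 53, 55), …
Count = 271 triangles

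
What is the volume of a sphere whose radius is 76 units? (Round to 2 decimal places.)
Volume = (4/3) * pi * r³
Volume = (4/3) * pi * 76³
Volume = (4/3) * pi * 438976
Volume = 1838778.37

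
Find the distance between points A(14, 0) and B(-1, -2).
Using the distance formula: d = sqrt((x₂-x₁)² + (y₂-y₁)²)
dx = (-1) - 14 = -15
dy = (-2) - 0 = -2
d = sqrt((-15)² + (-2)²) = sqrt(225 + 4) = sqrt(229) = 15.13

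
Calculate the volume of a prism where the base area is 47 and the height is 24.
Volume = base area * height
Volume = 47 * 24
Volume = 1128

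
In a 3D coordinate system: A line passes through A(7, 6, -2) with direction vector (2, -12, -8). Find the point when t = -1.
P(-1) = (7 + 2(-1), 6 + (-12)(-1), -2 + (-8)(-1)) = (5, 18, 6)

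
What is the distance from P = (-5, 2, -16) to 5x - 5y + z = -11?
d = |5(-5) + (-5)(2) + 1(-16) - (-11)| / √(5² + (-5)² + 1²) = 40/√51 = 5.601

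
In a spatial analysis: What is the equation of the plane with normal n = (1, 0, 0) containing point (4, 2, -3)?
d = n·P = (1)(4) + (0)(2) + (0)(-3) = 4
Plane: x = 4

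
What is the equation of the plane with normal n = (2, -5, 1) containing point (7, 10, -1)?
d = n·P = (2)(7) + (-5)(10) + (1)(-1) = -37
Plane: 2x - 5y + z = -37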